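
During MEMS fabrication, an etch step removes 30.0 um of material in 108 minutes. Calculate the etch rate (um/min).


Step 1: Etch rate = depth / time
Step 2: rate = 30.0 / 108
rate = 0.278 um/min


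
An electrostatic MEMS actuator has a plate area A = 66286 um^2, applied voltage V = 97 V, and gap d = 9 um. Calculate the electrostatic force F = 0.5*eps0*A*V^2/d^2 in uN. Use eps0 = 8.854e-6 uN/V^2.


Step 1: Identify parameters.
eps0 = 8.854e-6 uN/V^2, A = 66286 um^2, V = 97 V, d = 9 um
Step 2: Compute V^2 = 97^2 = 9409
Step 3: Compute d^2 = 9^2 = 81
Step 4: F = 0.5 * 8.854e-6 * 66286 * 9409 / 81
F = 34.087 uN


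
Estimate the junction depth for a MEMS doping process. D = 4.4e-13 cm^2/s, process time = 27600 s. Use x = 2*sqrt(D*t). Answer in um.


Step 1: Compute D*t = 4.4e-13 * 27600 = 1.2144e-08 cm^2
Step 2: sqrt(D*t) = 1.102e-04 cm
Step 3: x = 2 * 1.102e-04 cm = 2.204e-04 cm
Step 4: Convert to um (1 cm = 1e4 um): x = 2.204 um


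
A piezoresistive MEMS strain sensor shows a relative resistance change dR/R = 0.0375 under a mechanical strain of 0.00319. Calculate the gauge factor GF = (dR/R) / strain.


Step 1: Identify values.
dR/R = 0.0375, strain = 0.00319
Step 2: GF = (dR/R) / strain = 0.0375 / 0.00319
GF = 11.8


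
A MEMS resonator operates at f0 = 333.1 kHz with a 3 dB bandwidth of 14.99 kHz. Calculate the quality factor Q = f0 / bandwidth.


Step 1: Q = f0 / bandwidth
Step 2: Q = 333.1 / 14.99
Q = 22.2


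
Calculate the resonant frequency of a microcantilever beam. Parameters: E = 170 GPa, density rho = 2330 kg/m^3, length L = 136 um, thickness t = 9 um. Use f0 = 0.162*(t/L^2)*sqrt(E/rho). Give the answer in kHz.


Step 1: Convert units to SI.
t_SI = 9e-6 m, L_SI = 136e-6 m
Step 2: Calculate sqrt(E/rho).
sqrt(170e9 / 2330) = 8541.74 m/s
Step 3: Compute f0.
f0 = 0.162 * 9e-6 / (136e-6)^2 * 8541.74 = 673327.0 Hz = 673.33 kHz


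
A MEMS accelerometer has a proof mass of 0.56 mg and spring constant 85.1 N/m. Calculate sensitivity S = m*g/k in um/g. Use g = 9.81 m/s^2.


Step 1: Convert mass: m = 0.56 mg = 5.60e-07 kg
Step 2: S = m * g / k = 5.60e-07 * 9.81 / 85.1
Step 3: S = 6.46e-08 m/g
Step 4: Convert to um/g: S = 0.065 um/g


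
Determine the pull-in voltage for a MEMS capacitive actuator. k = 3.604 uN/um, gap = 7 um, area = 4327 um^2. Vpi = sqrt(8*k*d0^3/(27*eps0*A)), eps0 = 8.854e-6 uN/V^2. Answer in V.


Step 1: Compute numerator: 8 * k * d0^3 = 8 * 3.604 * 7^3 = 9889.376
Step 2: Compute denominator: 27 * eps0 * A = 27 * 8.854e-6 * 4327 = 1.034404
Step 3: Vpi = sqrt(9889.376 / 1.034404)
Vpi = 97.78 V


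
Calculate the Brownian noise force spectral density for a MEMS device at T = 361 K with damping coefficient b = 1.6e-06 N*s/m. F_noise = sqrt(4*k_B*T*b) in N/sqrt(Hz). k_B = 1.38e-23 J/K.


Step 1: Compute 4 * k_B * T * b
= 4 * 1.38e-23 * 361 * 1.6e-06
= 3.1884e-26 N^2/Hz
Step 2: F_noise = sqrt(3.1884e-26)
F_noise = 1.79e-13 N/sqrt(Hz)


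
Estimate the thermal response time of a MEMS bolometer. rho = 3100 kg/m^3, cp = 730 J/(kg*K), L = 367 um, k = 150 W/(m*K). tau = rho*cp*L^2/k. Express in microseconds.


Step 1: Convert L to m: L = 367e-6 m
Step 2: L^2 = (367e-6)^2 = 1.34689e-07 m^2
Step 3: tau = 3100 * 730 * 1.34689e-07 / 150 = 2.03200805e-03 s
Step 4: Convert to microseconds (multiply by 1e6).
tau = 2032.008 us


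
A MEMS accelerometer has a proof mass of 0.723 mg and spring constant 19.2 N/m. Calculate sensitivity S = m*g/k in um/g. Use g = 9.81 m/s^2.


Step 1: Convert mass: m = 0.723 mg = 7.23e-07 kg
Step 2: S = m * g / k = 7.23e-07 * 9.81 / 19.2
Step 3: S = 3.69e-07 m/g
Step 4: Convert to um/g: S = 0.369 um/g


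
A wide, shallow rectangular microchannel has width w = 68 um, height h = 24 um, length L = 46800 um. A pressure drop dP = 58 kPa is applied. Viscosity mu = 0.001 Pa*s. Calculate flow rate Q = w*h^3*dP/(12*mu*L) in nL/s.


Step 1: Convert all dimensions to SI (meters).
w = 68e-6 m, h = 24e-6 m, L = 46800e-6 m, dP = 58e3 Pa
Step 2: Q = w * h^3 * dP / (12 * mu * L)
Q = 68e-6 * (24e-6)^3 * 58e3 / (12 * 0.001 * 46800e-6) = 9.708308e-11 m^3/s
Step 3: Convert Q from m^3/s to nL/s (1 m^3 = 1e12 nL, so multiply by 1e12).
Q = 97.083 nL/s


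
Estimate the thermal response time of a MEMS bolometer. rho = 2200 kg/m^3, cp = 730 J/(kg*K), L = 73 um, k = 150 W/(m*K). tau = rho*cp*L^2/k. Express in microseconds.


Step 1: Convert L to m: L = 73e-6 m
Step 2: L^2 = (73e-6)^2 = 5.329e-09 m^2
Step 3: tau = 2200 * 730 * 5.329e-09 / 150 = 5.705583e-05 s
Step 4: Convert to microseconds (multiply by 1e6).
tau = 57.056 us


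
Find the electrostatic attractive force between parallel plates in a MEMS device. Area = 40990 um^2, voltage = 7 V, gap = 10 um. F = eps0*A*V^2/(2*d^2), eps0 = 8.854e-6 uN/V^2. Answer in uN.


Step 1: Identify parameters.
eps0 = 8.854e-6 uN/V^2, A = 40990 um^2, V = 7 V, d = 10 um
Step 2: Compute V^2 = 7^2 = 49
Step 3: Compute d^2 = 10^2 = 100
Step 4: F = 0.5 * 8.854e-6 * 40990 * 49 / 100
F = 0.089 uN


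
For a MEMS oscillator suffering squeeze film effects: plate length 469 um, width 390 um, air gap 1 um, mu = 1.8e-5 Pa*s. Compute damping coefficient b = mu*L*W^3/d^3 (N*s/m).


Step 1: Convert to SI.
L = 469e-6 m, W = 390e-6 m, d = 1e-6 m
Step 2: W^3 = (390e-6)^3 = 5.93e-11 m^3
Step 3: d^3 = (1e-6)^3 = 1.00e-18 m^3
Step 4: b = 1.8e-5 * 469e-6 * 5.93e-11 / 1.00e-18
b = 5.01e-01 N*s/m


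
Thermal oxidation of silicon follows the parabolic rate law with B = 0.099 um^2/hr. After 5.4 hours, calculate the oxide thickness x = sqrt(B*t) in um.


Step 1: Compute B*t = 0.099 * 5.4 = 0.5346
Step 2: x = sqrt(0.5346)
x = 0.731 um


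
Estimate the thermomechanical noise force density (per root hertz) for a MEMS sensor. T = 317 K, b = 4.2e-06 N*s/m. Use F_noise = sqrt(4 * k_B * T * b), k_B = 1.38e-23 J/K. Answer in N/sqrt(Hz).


Step 1: Compute 4 * k_B * T * b
= 4 * 1.38e-23 * 317 * 4.2e-06
= 7.3493e-26 N^2/Hz
Step 2: F_noise = sqrt(7.3493e-26)
F_noise = 2.71e-13 N/sqrt(Hz)


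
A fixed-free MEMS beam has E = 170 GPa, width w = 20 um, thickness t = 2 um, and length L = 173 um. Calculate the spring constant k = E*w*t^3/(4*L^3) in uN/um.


Step 1: Convert E to consistent units (1 GPa = 1000 uN/um^2).
E = 170 GPa = 170000 uN/um^2
Step 2: Compute t^3 = 2^3 = 8
Step 3: Compute L^3 = 173^3 = 5177717
Step 4: k = 170000 * 20 * 8 / (4 * 5177717)
k = 1.3133 uN/um


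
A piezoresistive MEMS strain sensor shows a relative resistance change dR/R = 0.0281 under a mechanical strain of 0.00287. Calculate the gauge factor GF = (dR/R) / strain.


Step 1: Identify values.
dR/R = 0.0281, strain = 0.00287
Step 2: GF = (dR/R) / strain = 0.0281 / 0.00287
GF = 9.8


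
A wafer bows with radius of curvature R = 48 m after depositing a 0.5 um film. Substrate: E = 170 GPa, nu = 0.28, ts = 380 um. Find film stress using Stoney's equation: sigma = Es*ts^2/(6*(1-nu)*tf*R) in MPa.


Step 1: Compute numerator: Es * ts^2 = 170 * 380^2 = 24548000 (GPa*um^2)
Step 2: Compute denominator (R in um): 6*(1-nu)*tf*R = 6*0.72*0.5*48e6 = 103680000.0 (um^2)
Step 3: sigma (GPa) = 24548000 / 103680000.0 = 2.36767e-01 GPa
Step 4: Convert to MPa (x1000): sigma = 236.8 MPa


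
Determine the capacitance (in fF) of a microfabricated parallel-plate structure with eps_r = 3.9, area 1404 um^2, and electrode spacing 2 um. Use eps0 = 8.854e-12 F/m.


Step 1: Convert area to m^2: A = 1404e-12 m^2
Step 2: Convert gap to m: d = 2e-6 m
Step 3: C = eps0 * eps_r * A / d
C = 8.854e-12 * 3.9 * 1404e-12 / 2e-6
Step 4: Convert to fF (multiply by 1e15).
C = 24.24 fF


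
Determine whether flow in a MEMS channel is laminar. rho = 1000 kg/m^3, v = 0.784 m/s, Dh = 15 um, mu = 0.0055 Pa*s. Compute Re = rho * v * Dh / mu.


Step 1: Convert Dh to meters: Dh = 15e-6 m
Step 2: Re = rho * v * Dh / mu
Re = 1000 * 0.784 * 15e-6 / 0.0055
Re = 2.138
Since Re = 2.138 is below ~2300, the flow is laminar.


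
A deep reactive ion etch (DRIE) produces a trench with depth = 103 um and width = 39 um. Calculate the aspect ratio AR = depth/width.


Step 1: AR = depth / width
Step 2: AR = 103 / 39
AR = 2.6


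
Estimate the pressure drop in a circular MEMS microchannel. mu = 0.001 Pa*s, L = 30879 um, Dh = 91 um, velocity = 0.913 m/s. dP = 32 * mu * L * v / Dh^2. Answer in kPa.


Step 1: Convert to SI: L = 30879e-6 m, Dh = 91e-6 m
Step 2: dP = 32 * 0.001 * 30879e-6 * 0.913 / (91e-6)^2
Step 3: dP = 108943.47 Pa
Step 4: Convert to kPa: dP = 108.94 kPa


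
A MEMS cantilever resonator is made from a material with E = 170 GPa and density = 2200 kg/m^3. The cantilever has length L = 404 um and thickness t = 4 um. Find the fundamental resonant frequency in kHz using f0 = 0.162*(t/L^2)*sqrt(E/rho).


Step 1: Convert units to SI.
t_SI = 4e-6 m, L_SI = 404e-6 m
Step 2: Calculate sqrt(E/rho).
sqrt(170e9 / 2200) = 8790.49 m/s
Step 3: Compute f0.
f0 = 0.162 * 4e-6 / (404e-6)^2 * 8790.49 = 34900.0 Hz = 34.9 kHz


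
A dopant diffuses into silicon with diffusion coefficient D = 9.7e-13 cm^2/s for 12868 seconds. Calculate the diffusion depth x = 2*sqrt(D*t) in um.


Step 1: Compute D*t = 9.7e-13 * 12868 = 1.248196e-08 cm^2
Step 2: sqrt(D*t) = 1.11723e-04 cm
Step 3: x = 2 * 1.11723e-04 cm = 2.23446e-04 cm
Step 4: Convert to um (1 cm = 1e4 um): x = 2.234 um


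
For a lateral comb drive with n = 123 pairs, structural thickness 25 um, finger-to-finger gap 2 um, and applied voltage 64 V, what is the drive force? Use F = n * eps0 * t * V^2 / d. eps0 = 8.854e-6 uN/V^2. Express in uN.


Step 1: Parameters: n=123, eps0=8.854e-6 uN/V^2, t=25 um, V=64 V, d=2 um
Step 2: V^2 = 4096
Step 3: F = 123 * 8.854e-6 * 25 * 4096 / 2
F = 55.759 uN


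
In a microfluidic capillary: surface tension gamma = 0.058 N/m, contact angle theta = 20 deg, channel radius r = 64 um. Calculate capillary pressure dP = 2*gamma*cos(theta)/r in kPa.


Step 1: cos(20 deg) = 0.9397
Step 2: Convert r to m: r = 64e-6 m
Step 3: dP = 2 * 0.058 * 0.9397 / 64e-6 = 1703.2 Pa
Step 4: Convert Pa to kPa (divide by 1000).
dP = 1.7 kPa


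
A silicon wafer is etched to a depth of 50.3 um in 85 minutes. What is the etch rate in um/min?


Step 1: Etch rate = depth / time
Step 2: rate = 50.3 / 85
rate = 0.592 um/min


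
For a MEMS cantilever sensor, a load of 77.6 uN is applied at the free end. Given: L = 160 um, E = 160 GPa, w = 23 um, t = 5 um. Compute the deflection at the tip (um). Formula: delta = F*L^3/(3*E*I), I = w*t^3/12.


Step 1: Calculate the second moment of area.
I = w * t^3 / 12 = 23 * 5^3 / 12 = 239.5833 um^4
Step 2: Convert E to consistent units (1 GPa = 1000 uN/um^2).
E = 160 GPa = 160000 uN/um^2
Step 3: Calculate tip deflection.
delta = F * L^3 / (3 * E * I)
delta = 77.6 * 160^3 / (3 * 160000 * 239.5833)
delta = 2.7639 um


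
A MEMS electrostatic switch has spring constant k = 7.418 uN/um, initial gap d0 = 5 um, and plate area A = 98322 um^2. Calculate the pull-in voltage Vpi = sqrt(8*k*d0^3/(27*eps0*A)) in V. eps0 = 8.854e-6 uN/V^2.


Step 1: Compute numerator: 8 * k * d0^3 = 8 * 7.418 * 5^3 = 7418.0
Step 2: Compute denominator: 27 * eps0 * A = 27 * 8.854e-6 * 98322 = 23.504661
Step 3: Vpi = sqrt(7418.0 / 23.504661)
Vpi = 17.77 V


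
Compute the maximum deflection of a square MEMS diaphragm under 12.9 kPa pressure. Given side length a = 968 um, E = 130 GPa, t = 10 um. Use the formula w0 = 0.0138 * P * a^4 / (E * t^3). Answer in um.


Step 1: Convert pressure to compatible units (E is in GPa, so P in GPa).
P = 12.9 kPa = 12.9e-6 GPa
Step 2: Compute numerator: 0.0138 * P * a^4.
a^4 = 968^4 = 878013976576
numerator = 0.0138 * 12.9e-6 * 878013976576 = 1.56304e+05
Step 3: Compute denominator: E * t^3 = 130 * 10^3 = 130000
Step 4: w0 = numerator / denominator = 1.56304e+05 / 130000 = 1.2023 um


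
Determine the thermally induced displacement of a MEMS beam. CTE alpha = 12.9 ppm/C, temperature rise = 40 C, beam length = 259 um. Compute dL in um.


Step 1: Convert CTE: alpha = 12.9 ppm/C = 12.9e-6 /C
Step 2: dL = 12.9e-6 * 40 * 259
dL = 0.1336 um


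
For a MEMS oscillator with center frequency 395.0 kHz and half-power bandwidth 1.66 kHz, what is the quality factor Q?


Step 1: Q = f0 / bandwidth
Step 2: Q = 395.0 / 1.66
Q = 238.0


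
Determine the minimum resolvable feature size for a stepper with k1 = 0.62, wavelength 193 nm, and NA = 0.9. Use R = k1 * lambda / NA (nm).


Step 1: Identify values: k1 = 0.62, lambda = 193 nm, NA = 0.9
Step 2: R = k1 * lambda / NA
R = 0.62 * 193 / 0.9
R = 133.0 nm


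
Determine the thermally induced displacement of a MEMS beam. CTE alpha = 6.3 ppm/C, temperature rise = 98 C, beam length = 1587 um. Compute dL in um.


Step 1: Convert CTE: alpha = 6.3 ppm/C = 6.3e-6 /C
Step 2: dL = 6.3e-6 * 98 * 1587
dL = 0.9798 um


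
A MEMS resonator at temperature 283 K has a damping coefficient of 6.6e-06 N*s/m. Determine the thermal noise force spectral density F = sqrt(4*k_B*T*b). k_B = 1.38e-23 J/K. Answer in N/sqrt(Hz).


Step 1: Compute 4 * k_B * T * b
= 4 * 1.38e-23 * 283 * 6.6e-06
= 1.0310e-25 N^2/Hz
Step 2: F_noise = sqrt(1.0310e-25)
F_noise = 3.21e-13 N/sqrt(Hz)


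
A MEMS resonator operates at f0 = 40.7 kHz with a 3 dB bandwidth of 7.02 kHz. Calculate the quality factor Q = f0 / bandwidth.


Step 1: Q = f0 / bandwidth
Step 2: Q = 40.7 / 7.02
Q = 5.8


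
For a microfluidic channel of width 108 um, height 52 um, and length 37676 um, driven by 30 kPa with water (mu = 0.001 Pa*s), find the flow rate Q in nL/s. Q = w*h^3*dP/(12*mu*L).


Step 1: Convert all dimensions to SI (meters).
w = 108e-6 m, h = 52e-6 m, L = 37676e-6 m, dP = 30e3 Pa
Step 2: Q = w * h^3 * dP / (12 * mu * L)
Q = 108e-6 * (52e-6)^3 * 30e3 / (12 * 0.001 * 37676e-6) = 1.00764837e-09 m^3/s
Step 3: Convert Q from m^3/s to nL/s (1 m^3 = 1e12 nL, so multiply by 1e12).
Q = 1007.648 nL/s


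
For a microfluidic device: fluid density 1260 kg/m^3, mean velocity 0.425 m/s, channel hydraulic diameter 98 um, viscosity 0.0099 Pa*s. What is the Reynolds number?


Step 1: Convert Dh to meters: Dh = 98e-6 m
Step 2: Re = rho * v * Dh / mu
Re = 1260 * 0.425 * 98e-6 / 0.0099
Re = 5.301


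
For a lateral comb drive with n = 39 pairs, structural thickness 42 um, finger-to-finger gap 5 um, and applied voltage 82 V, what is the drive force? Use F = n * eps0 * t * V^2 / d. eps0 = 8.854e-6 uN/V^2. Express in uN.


Step 1: Parameters: n=39, eps0=8.854e-6 uN/V^2, t=42 um, V=82 V, d=5 um
Step 2: V^2 = 6724
Step 3: F = 39 * 8.854e-6 * 42 * 6724 / 5
F = 19.503 uN


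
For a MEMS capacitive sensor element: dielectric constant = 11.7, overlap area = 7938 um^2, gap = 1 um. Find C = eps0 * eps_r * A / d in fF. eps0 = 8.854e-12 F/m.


Step 1: Convert area to m^2: A = 7938e-12 m^2
Step 2: Convert gap to m: d = 1e-6 m
Step 3: C = eps0 * eps_r * A / d
C = 8.854e-12 * 11.7 * 7938e-12 / 1e-6
Step 4: Convert to fF (multiply by 1e15).
C = 822.31 fF


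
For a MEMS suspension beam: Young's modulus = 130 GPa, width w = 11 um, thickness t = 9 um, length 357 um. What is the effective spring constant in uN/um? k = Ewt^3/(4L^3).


Step 1: Convert E to consistent units (1 GPa = 1000 uN/um^2).
E = 130 GPa = 130000 uN/um^2
Step 2: Compute t^3 = 9^3 = 729
Step 3: Compute L^3 = 357^3 = 45499293
Step 4: k = 130000 * 11 * 729 / (4 * 45499293)
k = 5.7279 uN/um


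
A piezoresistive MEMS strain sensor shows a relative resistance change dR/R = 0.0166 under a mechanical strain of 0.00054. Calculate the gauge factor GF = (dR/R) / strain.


Step 1: Identify values.
dR/R = 0.0166, strain = 0.00054
Step 2: GF = (dR/R) / strain = 0.0166 / 0.00054
GF = 30.7


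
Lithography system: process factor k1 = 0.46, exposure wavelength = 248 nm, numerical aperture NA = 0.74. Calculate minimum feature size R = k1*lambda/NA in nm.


Step 1: Identify values: k1 = 0.46, lambda = 248 nm, NA = 0.74
Step 2: R = k1 * lambda / NA
R = 0.46 * 248 / 0.74
R = 154.2 nm


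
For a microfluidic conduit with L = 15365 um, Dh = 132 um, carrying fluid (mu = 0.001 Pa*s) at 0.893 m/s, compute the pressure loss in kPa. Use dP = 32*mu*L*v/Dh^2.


Step 1: Convert to SI: L = 15365e-6 m, Dh = 132e-6 m
Step 2: dP = 32 * 0.001 * 15365e-6 * 0.893 / (132e-6)^2
Step 3: dP = 25199.16 Pa
Step 4: Convert to kPa: dP = 25.2 kPa


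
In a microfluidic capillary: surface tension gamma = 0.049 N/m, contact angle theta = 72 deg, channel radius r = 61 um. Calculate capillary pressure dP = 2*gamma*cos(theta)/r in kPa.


Step 1: cos(72 deg) = 0.309
Step 2: Convert r to m: r = 61e-6 m
Step 3: dP = 2 * 0.049 * 0.309 / 61e-6 = 496.4 Pa
Step 4: Convert Pa to kPa (divide by 1000).
dP = 0.5 kPa


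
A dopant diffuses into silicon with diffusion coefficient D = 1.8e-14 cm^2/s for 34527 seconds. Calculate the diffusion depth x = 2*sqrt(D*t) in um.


Step 1: Compute D*t = 1.8e-14 * 34527 = 6.21486e-10 cm^2
Step 2: sqrt(D*t) = 2.493e-05 cm
Step 3: x = 2 * 2.493e-05 cm = 4.986e-05 cm
Step 4: Convert to um (1 cm = 1e4 um): x = 0.499 um


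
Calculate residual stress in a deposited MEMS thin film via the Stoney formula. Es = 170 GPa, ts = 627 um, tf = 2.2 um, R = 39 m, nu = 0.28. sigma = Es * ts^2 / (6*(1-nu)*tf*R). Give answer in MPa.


Step 1: Compute numerator: Es * ts^2 = 170 * 627^2 = 66831930 (GPa*um^2)
Step 2: Compute denominator (R in um): 6*(1-nu)*tf*R = 6*0.72*2.2*39e6 = 370656000.0 (um^2)
Step 3: sigma (GPa) = 66831930 / 370656000.0 = 1.80307e-01 GPa
Step 4: Convert to MPa (x1000): sigma = 180.3 MPa


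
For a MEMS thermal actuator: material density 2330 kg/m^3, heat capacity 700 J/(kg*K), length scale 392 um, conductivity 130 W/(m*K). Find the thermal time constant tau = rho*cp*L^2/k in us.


Step 1: Convert L to m: L = 392e-6 m
Step 2: L^2 = (392e-6)^2 = 1.53664e-07 m^2
Step 3: tau = 2330 * 700 * 1.53664e-07 / 130 = 1.92789218e-03 s
Step 4: Convert to microseconds (multiply by 1e6).
tau = 1927.892 us


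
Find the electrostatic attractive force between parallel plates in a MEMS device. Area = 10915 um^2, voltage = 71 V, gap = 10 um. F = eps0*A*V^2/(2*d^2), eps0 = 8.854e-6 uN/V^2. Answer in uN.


Step 1: Identify parameters.
eps0 = 8.854e-6 uN/V^2, A = 10915 um^2, V = 71 V, d = 10 um
Step 2: Compute V^2 = 71^2 = 5041
Step 3: Compute d^2 = 10^2 = 100
Step 4: F = 0.5 * 8.854e-6 * 10915 * 5041 / 100
F = 2.436 uN


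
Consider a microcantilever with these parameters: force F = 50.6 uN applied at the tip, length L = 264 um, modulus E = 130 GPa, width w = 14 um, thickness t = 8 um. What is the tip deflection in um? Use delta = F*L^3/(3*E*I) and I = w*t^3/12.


Step 1: Calculate the second moment of area.
I = w * t^3 / 12 = 14 * 8^3 / 12 = 597.3333 um^4
Step 2: Convert E to consistent units (1 GPa = 1000 uN/um^2).
E = 130 GPa = 130000 uN/um^2
Step 3: Calculate tip deflection.
delta = F * L^3 / (3 * E * I)
delta = 50.6 * 264^3 / (3 * 130000 * 597.3333)
delta = 3.9965 um


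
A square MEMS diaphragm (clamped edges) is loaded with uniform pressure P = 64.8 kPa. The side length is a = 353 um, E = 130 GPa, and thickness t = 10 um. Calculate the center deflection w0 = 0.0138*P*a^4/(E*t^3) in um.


Step 1: Convert pressure to compatible units (E is in GPa, so P in GPa).
P = 64.8 kPa = 64.8e-6 GPa
Step 2: Compute numerator: 0.0138 * P * a^4.
a^4 = 353^4 = 15527402881
numerator = 0.0138 * 64.8e-6 * 15527402881 = 1.38852e+04
Step 3: Compute denominator: E * t^3 = 130 * 10^3 = 130000
Step 4: w0 = numerator / denominator = 1.38852e+04 / 130000 = 0.1068 um


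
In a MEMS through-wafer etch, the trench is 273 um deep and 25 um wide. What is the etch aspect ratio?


Step 1: AR = depth / width
Step 2: AR = 273 / 25
AR = 10.9


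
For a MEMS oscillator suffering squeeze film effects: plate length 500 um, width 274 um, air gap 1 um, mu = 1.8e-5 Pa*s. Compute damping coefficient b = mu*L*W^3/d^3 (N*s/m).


Step 1: Convert to SI.
L = 500e-6 m, W = 274e-6 m, d = 1e-6 m
Step 2: W^3 = (274e-6)^3 = 2.06e-11 m^3
Step 3: d^3 = (1e-6)^3 = 1.00e-18 m^3
Step 4: b = 1.8e-5 * 500e-6 * 2.06e-11 / 1.00e-18
b = 1.85e-01 N*s/m


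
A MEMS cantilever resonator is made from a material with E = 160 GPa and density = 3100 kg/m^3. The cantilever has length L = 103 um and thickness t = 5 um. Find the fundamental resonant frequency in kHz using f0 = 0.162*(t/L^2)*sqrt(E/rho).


Step 1: Convert units to SI.
t_SI = 5e-6 m, L_SI = 103e-6 m
Step 2: Calculate sqrt(E/rho).
sqrt(160e9 / 3100) = 7184.21 m/s
Step 3: Compute f0.
f0 = 0.162 * 5e-6 / (103e-6)^2 * 7184.21 = 548516.4 Hz = 548.52 kHz


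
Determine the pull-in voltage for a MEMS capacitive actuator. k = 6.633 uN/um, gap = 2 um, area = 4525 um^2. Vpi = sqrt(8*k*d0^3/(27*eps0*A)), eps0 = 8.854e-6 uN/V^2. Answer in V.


Step 1: Compute numerator: 8 * k * d0^3 = 8 * 6.633 * 2^3 = 424.512
Step 2: Compute denominator: 27 * eps0 * A = 27 * 8.854e-6 * 4525 = 1.081737
Step 3: Vpi = sqrt(424.512 / 1.081737)
Vpi = 19.81 V


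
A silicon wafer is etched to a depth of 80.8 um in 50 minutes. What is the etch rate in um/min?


Step 1: Etch rate = depth / time
Step 2: rate = 80.8 / 50
rate = 1.616 um/min


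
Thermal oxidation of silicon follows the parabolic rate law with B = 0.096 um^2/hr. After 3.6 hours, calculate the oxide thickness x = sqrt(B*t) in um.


Step 1: Compute B*t = 0.096 * 3.6 = 0.3456
Step 2: x = sqrt(0.3456)
x = 0.588 um


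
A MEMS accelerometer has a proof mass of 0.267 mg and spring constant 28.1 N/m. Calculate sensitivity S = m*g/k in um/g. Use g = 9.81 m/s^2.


Step 1: Convert mass: m = 0.267 mg = 2.67e-07 kg
Step 2: S = m * g / k = 2.67e-07 * 9.81 / 28.1
Step 3: S = 9.32e-08 m/g
Step 4: Convert to um/g: S = 0.093 um/g


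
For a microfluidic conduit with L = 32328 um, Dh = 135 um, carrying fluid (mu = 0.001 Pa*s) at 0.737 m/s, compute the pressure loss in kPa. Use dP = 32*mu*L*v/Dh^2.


Step 1: Convert to SI: L = 32328e-6 m, Dh = 135e-6 m
Step 2: dP = 32 * 0.001 * 32328e-6 * 0.737 / (135e-6)^2
Step 3: dP = 41833.94 Pa
Step 4: Convert to kPa: dP = 41.83 kPa


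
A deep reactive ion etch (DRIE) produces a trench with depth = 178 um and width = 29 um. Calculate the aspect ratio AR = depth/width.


Step 1: AR = depth / width
Step 2: AR = 178 / 29
AR = 6.1


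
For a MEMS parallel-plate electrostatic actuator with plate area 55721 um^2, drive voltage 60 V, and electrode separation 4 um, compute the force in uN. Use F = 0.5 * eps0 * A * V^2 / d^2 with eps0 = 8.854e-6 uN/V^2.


Step 1: Identify parameters.
eps0 = 8.854e-6 uN/V^2, A = 55721 um^2, V = 60 V, d = 4 um
Step 2: Compute V^2 = 60^2 = 3600
Step 3: Compute d^2 = 4^2 = 16
Step 4: F = 0.5 * 8.854e-6 * 55721 * 3600 / 16
F = 55.502 uN


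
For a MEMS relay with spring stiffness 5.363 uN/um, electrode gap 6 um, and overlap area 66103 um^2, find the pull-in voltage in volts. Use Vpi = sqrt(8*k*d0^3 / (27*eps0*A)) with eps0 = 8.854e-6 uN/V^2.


Step 1: Compute numerator: 8 * k * d0^3 = 8 * 5.363 * 6^3 = 9267.264
Step 2: Compute denominator: 27 * eps0 * A = 27 * 8.854e-6 * 66103 = 15.802451
Step 3: Vpi = sqrt(9267.264 / 15.802451)
Vpi = 24.22 V


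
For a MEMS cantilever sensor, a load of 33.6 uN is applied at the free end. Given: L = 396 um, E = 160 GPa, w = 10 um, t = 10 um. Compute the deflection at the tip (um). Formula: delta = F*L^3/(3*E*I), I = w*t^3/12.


Step 1: Calculate the second moment of area.
I = w * t^3 / 12 = 10 * 10^3 / 12 = 833.3333 um^4
Step 2: Convert E to consistent units (1 GPa = 1000 uN/um^2).
E = 160 GPa = 160000 uN/um^2
Step 3: Calculate tip deflection.
delta = F * L^3 / (3 * E * I)
delta = 33.6 * 396^3 / (3 * 160000 * 833.3333)
delta = 5.2163 um


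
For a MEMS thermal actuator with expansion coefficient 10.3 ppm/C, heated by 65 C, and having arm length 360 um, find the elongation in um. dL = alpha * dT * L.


Step 1: Convert CTE: alpha = 10.3 ppm/C = 10.3e-6 /C
Step 2: dL = 10.3e-6 * 65 * 360
dL = 0.241 um


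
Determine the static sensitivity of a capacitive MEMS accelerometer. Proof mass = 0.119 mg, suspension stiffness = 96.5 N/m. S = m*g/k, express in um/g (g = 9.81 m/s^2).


Step 1: Convert mass: m = 0.119 mg = 1.19e-07 kg
Step 2: S = m * g / k = 1.19e-07 * 9.81 / 96.5
Step 3: S = 1.21e-08 m/g
Step 4: Convert to um/g: S = 0.012 um/g


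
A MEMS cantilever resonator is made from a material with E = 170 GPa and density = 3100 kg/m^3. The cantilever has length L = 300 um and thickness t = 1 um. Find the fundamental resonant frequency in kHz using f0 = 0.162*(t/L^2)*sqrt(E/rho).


Step 1: Convert units to SI.
t_SI = 1e-6 m, L_SI = 300e-6 m
Step 2: Calculate sqrt(E/rho).
sqrt(170e9 / 3100) = 7405.32 m/s
Step 3: Compute f0.
f0 = 0.162 * 1e-6 / (300e-6)^2 * 7405.32 = 13329.6 Hz = 13.33 kHz


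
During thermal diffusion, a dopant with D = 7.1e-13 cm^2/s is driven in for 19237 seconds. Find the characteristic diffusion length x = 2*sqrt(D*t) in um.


Step 1: Compute D*t = 7.1e-13 * 19237 = 1.365827e-08 cm^2
Step 2: sqrt(D*t) = 1.16869e-04 cm
Step 3: x = 2 * 1.16869e-04 cm = 2.33738e-04 cm
Step 4: Convert to um (1 cm = 1e4 um): x = 2.337 um


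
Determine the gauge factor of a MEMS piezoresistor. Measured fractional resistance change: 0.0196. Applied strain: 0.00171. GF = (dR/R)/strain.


Step 1: Identify values.
dR/R = 0.0196, strain = 0.00171
Step 2: GF = (dR/R) / strain = 0.0196 / 0.00171
GF = 11.5


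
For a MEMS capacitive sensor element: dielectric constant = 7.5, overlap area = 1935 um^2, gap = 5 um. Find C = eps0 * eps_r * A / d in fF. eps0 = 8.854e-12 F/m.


Step 1: Convert area to m^2: A = 1935e-12 m^2
Step 2: Convert gap to m: d = 5e-6 m
Step 3: C = eps0 * eps_r * A / d
C = 8.854e-12 * 7.5 * 1935e-12 / 5e-6
Step 4: Convert to fF (multiply by 1e15).
C = 25.7 fF


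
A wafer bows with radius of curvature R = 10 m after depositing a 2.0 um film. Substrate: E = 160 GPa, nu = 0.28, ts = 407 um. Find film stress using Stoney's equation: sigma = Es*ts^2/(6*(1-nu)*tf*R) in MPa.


Step 1: Compute numerator: Es * ts^2 = 160 * 407^2 = 26503840 (GPa*um^2)
Step 2: Compute denominator (R in um): 6*(1-nu)*tf*R = 6*0.72*2.0*10e6 = 86400000.0 (um^2)
Step 3: sigma (GPa) = 26503840 / 86400000.0 = 3.06757e-01 GPa
Step 4: Convert to MPa (x1000): sigma = 306.8 MPa


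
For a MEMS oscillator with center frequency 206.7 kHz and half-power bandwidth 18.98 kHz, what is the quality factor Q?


Step 1: Q = f0 / bandwidth
Step 2: Q = 206.7 / 18.98
Q = 10.9


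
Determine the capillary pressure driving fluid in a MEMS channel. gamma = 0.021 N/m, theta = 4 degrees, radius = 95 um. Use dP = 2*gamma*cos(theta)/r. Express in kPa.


Step 1: cos(4 deg) = 0.9976
Step 2: Convert r to m: r = 95e-6 m
Step 3: dP = 2 * 0.021 * 0.9976 / 95e-6 = 441.0 Pa
Step 4: Convert Pa to kPa (divide by 1000).
dP = 0.44 kPa


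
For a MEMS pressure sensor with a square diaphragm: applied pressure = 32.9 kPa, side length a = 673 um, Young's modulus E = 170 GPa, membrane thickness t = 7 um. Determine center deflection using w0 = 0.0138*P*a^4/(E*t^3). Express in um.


Step 1: Convert pressure to compatible units (E is in GPa, so P in GPa).
P = 32.9 kPa = 32.9e-6 GPa
Step 2: Compute numerator: 0.0138 * P * a^4.
a^4 = 673^4 = 205144679041
numerator = 0.0138 * 32.9e-6 * 205144679041 = 9.313979e+04
Step 3: Compute denominator: E * t^3 = 170 * 7^3 = 58310
Step 4: w0 = numerator / denominator = 9.313979e+04 / 58310 = 1.5973 um


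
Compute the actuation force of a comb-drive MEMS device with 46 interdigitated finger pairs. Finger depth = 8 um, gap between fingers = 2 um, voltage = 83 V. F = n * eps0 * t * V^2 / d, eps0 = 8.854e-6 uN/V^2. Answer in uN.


Step 1: Parameters: n=46, eps0=8.854e-6 uN/V^2, t=8 um, V=83 V, d=2 um
Step 2: V^2 = 6889
Step 3: F = 46 * 8.854e-6 * 8 * 6889 / 2
F = 11.223 uN


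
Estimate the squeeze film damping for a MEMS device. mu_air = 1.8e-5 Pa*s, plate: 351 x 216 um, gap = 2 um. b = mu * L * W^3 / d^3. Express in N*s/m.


Step 1: Convert to SI.
L = 351e-6 m, W = 216e-6 m, d = 2e-6 m
Step 2: W^3 = (216e-6)^3 = 1.01e-11 m^3
Step 3: d^3 = (2e-6)^3 = 8.00e-18 m^3
Step 4: b = 1.8e-5 * 351e-6 * 1.01e-11 / 8.00e-18
b = 7.96e-03 N*s/m


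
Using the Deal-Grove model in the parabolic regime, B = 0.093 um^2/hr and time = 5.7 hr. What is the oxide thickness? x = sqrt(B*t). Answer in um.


Step 1: Compute B*t = 0.093 * 5.7 = 0.5301
Step 2: x = sqrt(0.5301)
x = 0.728 um


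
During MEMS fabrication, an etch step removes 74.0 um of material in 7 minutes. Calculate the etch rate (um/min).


Step 1: Etch rate = depth / time
Step 2: rate = 74.0 / 7
rate = 10.571 um/min


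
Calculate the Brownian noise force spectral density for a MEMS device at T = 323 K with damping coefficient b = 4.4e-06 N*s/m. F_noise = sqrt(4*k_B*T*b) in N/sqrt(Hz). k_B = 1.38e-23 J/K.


Step 1: Compute 4 * k_B * T * b
= 4 * 1.38e-23 * 323 * 4.4e-06
= 7.8450e-26 N^2/Hz
Step 2: F_noise = sqrt(7.8450e-26)
F_noise = 2.80e-13 N/sqrt(Hz)


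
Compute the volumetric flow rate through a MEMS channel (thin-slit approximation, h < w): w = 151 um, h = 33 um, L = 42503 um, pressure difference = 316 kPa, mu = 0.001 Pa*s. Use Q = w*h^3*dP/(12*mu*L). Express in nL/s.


Step 1: Convert all dimensions to SI (meters).
w = 151e-6 m, h = 33e-6 m, L = 42503e-6 m, dP = 316e3 Pa
Step 2: Q = w * h^3 * dP / (12 * mu * L)
Q = 151e-6 * (33e-6)^3 * 316e3 / (12 * 0.001 * 42503e-6) = 3.36205658e-09 m^3/s
Step 3: Convert Q from m^3/s to nL/s (1 m^3 = 1e12 nL, so multiply by 1e12).
Q = 3362.057 nL/s


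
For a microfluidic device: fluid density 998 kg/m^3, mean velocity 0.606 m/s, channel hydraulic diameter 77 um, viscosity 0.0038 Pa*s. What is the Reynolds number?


Step 1: Convert Dh to meters: Dh = 77e-6 m
Step 2: Re = rho * v * Dh / mu
Re = 998 * 0.606 * 77e-6 / 0.0038
Re = 12.255


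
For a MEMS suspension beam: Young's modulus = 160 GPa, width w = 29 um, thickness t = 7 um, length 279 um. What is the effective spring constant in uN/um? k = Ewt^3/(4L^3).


Step 1: Convert E to consistent units (1 GPa = 1000 uN/um^2).
E = 160 GPa = 160000 uN/um^2
Step 2: Compute t^3 = 7^3 = 343
Step 3: Compute L^3 = 279^3 = 21717639
Step 4: k = 160000 * 29 * 343 / (4 * 21717639)
k = 18.3206 uN/um


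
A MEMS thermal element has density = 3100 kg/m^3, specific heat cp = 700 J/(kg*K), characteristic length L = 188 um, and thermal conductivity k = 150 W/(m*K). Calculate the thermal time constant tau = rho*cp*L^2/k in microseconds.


Step 1: Convert L to m: L = 188e-6 m
Step 2: L^2 = (188e-6)^2 = 3.5344e-08 m^2
Step 3: tau = 3100 * 700 * 3.5344e-08 / 150 = 5.113099e-04 s
Step 4: Convert to microseconds (multiply by 1e6).
tau = 511.31 us


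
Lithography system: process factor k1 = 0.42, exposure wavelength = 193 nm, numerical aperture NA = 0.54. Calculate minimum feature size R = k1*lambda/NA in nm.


Step 1: Identify values: k1 = 0.42, lambda = 193 nm, NA = 0.54
Step 2: R = k1 * lambda / NA
R = 0.42 * 193 / 0.54
R = 150.1 nm


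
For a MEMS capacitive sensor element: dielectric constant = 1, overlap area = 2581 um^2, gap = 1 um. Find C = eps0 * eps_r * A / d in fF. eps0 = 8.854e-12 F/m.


Step 1: Convert area to m^2: A = 2581e-12 m^2
Step 2: Convert gap to m: d = 1e-6 m
Step 3: C = eps0 * eps_r * A / d
C = 8.854e-12 * 1 * 2581e-12 / 1e-6
Step 4: Convert to fF (multiply by 1e15).
C = 22.85 fF


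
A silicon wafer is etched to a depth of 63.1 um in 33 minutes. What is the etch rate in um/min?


Step 1: Etch rate = depth / time
Step 2: rate = 63.1 / 33
rate = 1.912 um/min


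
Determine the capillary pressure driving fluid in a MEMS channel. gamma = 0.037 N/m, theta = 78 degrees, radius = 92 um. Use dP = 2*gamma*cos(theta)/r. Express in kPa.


Step 1: cos(78 deg) = 0.2079
Step 2: Convert r to m: r = 92e-6 m
Step 3: dP = 2 * 0.037 * 0.2079 / 92e-6 = 167.2 Pa
Step 4: Convert Pa to kPa (divide by 1000).
dP = 0.17 kPa


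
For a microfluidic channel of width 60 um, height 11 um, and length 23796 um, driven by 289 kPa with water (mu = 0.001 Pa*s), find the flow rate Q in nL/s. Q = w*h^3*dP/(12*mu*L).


Step 1: Convert all dimensions to SI (meters).
w = 60e-6 m, h = 11e-6 m, L = 23796e-6 m, dP = 289e3 Pa
Step 2: Q = w * h^3 * dP / (12 * mu * L)
Q = 60e-6 * (11e-6)^3 * 289e3 / (12 * 0.001 * 23796e-6) = 8.08243e-11 m^3/s
Step 3: Convert Q from m^3/s to nL/s (1 m^3 = 1e12 nL, so multiply by 1e12).
Q = 80.824 nL/s


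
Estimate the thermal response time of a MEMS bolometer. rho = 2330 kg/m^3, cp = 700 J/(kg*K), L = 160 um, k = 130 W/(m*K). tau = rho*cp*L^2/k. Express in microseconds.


Step 1: Convert L to m: L = 160e-6 m
Step 2: L^2 = (160e-6)^2 = 2.56e-08 m^2
Step 3: tau = 2330 * 700 * 2.56e-08 / 130 = 3.2118154e-04 s
Step 4: Convert to microseconds (multiply by 1e6).
tau = 321.182 us


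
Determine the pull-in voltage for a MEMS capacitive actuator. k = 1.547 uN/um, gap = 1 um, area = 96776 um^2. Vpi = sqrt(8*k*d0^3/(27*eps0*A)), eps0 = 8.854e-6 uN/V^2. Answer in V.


Step 1: Compute numerator: 8 * k * d0^3 = 8 * 1.547 * 1^3 = 12.376
Step 2: Compute denominator: 27 * eps0 * A = 27 * 8.854e-6 * 96776 = 23.135077
Step 3: Vpi = sqrt(12.376 / 23.135077)
Vpi = 0.73 V


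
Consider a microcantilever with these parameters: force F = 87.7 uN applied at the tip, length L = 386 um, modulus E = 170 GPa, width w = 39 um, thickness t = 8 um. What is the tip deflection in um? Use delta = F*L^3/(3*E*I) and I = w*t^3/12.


Step 1: Calculate the second moment of area.
I = w * t^3 / 12 = 39 * 8^3 / 12 = 1664.0 um^4
Step 2: Convert E to consistent units (1 GPa = 1000 uN/um^2).
E = 170 GPa = 170000 uN/um^2
Step 3: Calculate tip deflection.
delta = F * L^3 / (3 * E * I)
delta = 87.7 * 386^3 / (3 * 170000 * 1664.0)
delta = 5.9434 um


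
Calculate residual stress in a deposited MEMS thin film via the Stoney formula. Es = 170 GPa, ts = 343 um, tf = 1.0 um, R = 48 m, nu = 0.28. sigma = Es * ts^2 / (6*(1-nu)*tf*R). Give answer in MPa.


Step 1: Compute numerator: Es * ts^2 = 170 * 343^2 = 20000330 (GPa*um^2)
Step 2: Compute denominator (R in um): 6*(1-nu)*tf*R = 6*0.72*1.0*48e6 = 207360000.0 (um^2)
Step 3: sigma (GPa) = 20000330 / 207360000.0 = 9.6452e-02 GPa
Step 4: Convert to MPa (x1000): sigma = 96.5 MPa


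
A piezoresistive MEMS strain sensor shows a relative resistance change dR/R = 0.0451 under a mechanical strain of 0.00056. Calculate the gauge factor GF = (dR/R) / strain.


Step 1: Identify values.
dR/R = 0.0451, strain = 0.00056
Step 2: GF = (dR/R) / strain = 0.0451 / 0.00056
GF = 80.5


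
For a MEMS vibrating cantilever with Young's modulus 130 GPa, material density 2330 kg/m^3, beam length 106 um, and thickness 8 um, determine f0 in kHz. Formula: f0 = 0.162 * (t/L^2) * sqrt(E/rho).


Step 1: Convert units to SI.
t_SI = 8e-6 m, L_SI = 106e-6 m
Step 2: Calculate sqrt(E/rho).
sqrt(130e9 / 2330) = 7469.54 m/s
Step 3: Compute f0.
f0 = 0.162 * 8e-6 / (106e-6)^2 * 7469.54 = 861563.2 Hz = 861.56 kHz


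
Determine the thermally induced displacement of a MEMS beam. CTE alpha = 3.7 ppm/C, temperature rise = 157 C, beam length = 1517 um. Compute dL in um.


Step 1: Convert CTE: alpha = 3.7 ppm/C = 3.7e-6 /C
Step 2: dL = 3.7e-6 * 157 * 1517
dL = 0.8812 um


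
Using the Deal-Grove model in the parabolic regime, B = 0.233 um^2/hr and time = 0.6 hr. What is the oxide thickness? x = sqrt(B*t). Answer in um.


Step 1: Compute B*t = 0.233 * 0.6 = 0.1398
Step 2: x = sqrt(0.1398)
x = 0.374 um


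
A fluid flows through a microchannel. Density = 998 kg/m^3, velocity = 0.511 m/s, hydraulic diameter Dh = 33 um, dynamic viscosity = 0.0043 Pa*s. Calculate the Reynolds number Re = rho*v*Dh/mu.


Step 1: Convert Dh to meters: Dh = 33e-6 m
Step 2: Re = rho * v * Dh / mu
Re = 998 * 0.511 * 33e-6 / 0.0043
Re = 3.914


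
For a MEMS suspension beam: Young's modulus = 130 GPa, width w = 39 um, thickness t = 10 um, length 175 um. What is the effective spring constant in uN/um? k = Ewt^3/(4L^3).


Step 1: Convert E to consistent units (1 GPa = 1000 uN/um^2).
E = 130 GPa = 130000 uN/um^2
Step 2: Compute t^3 = 10^3 = 1000
Step 3: Compute L^3 = 175^3 = 5359375
Step 4: k = 130000 * 39 * 1000 / (4 * 5359375)
k = 236.5015 uN/um


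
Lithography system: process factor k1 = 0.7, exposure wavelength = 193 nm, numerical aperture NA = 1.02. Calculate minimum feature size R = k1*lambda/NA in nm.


Step 1: Identify values: k1 = 0.7, lambda = 193 nm, NA = 1.02
Step 2: R = k1 * lambda / NA
R = 0.7 * 193 / 1.02
R = 132.5 nm


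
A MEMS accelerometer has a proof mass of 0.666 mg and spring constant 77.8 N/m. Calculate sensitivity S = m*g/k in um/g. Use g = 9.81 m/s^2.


Step 1: Convert mass: m = 0.666 mg = 6.66e-07 kg
Step 2: S = m * g / k = 6.66e-07 * 9.81 / 77.8
Step 3: S = 8.40e-08 m/g
Step 4: Convert to um/g: S = 0.084 um/g


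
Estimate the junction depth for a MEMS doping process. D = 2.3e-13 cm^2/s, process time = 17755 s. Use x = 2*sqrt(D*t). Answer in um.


Step 1: Compute D*t = 2.3e-13 * 17755 = 4.08365e-09 cm^2
Step 2: sqrt(D*t) = 6.39034e-05 cm
Step 3: x = 2 * 6.39034e-05 cm = 1.278068e-04 cm
Step 4: Convert to um (1 cm = 1e4 um): x = 1.278 um


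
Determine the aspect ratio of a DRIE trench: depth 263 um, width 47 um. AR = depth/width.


Step 1: AR = depth / width
Step 2: AR = 263 / 47
AR = 5.6


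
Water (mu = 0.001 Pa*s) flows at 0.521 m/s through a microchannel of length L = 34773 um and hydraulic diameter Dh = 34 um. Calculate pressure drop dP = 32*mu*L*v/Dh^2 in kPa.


Step 1: Convert to SI: L = 34773e-6 m, Dh = 34e-6 m
Step 2: dP = 32 * 0.001 * 34773e-6 * 0.521 / (34e-6)^2
Step 3: dP = 501501.26 Pa
Step 4: Convert to kPa: dP = 501.5 kPa


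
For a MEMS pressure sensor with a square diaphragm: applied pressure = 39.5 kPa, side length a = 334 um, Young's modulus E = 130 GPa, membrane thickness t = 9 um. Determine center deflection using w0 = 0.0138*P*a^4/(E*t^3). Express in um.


Step 1: Convert pressure to compatible units (E is in GPa, so P in GPa).
P = 39.5 kPa = 39.5e-6 GPa
Step 2: Compute numerator: 0.0138 * P * a^4.
a^4 = 334^4 = 12444741136
numerator = 0.0138 * 39.5e-6 * 12444741136 = 6.7836e+03
Step 3: Compute denominator: E * t^3 = 130 * 9^3 = 94770
Step 4: w0 = numerator / denominator = 6.7836e+03 / 94770 = 0.0716 um


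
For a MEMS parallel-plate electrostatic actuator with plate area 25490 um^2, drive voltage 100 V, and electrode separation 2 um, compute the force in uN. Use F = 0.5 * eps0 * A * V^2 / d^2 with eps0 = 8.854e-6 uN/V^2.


Step 1: Identify parameters.
eps0 = 8.854e-6 uN/V^2, A = 25490 um^2, V = 100 V, d = 2 um
Step 2: Compute V^2 = 100^2 = 10000
Step 3: Compute d^2 = 2^2 = 4
Step 4: F = 0.5 * 8.854e-6 * 25490 * 10000 / 4
F = 282.111 uN


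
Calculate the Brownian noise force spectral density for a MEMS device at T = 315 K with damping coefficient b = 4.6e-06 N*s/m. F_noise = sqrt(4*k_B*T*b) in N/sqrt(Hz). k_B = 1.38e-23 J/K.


Step 1: Compute 4 * k_B * T * b
= 4 * 1.38e-23 * 315 * 4.6e-06
= 7.9985e-26 N^2/Hz
Step 2: F_noise = sqrt(7.9985e-26)
F_noise = 2.83e-13 N/sqrt(Hz)


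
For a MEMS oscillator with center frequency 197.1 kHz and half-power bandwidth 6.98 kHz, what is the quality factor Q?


Step 1: Q = f0 / bandwidth
Step 2: Q = 197.1 / 6.98
Q = 28.2


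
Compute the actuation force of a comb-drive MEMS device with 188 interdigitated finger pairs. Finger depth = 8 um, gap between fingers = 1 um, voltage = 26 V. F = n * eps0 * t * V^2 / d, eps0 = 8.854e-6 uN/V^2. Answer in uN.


Step 1: Parameters: n=188, eps0=8.854e-6 uN/V^2, t=8 um, V=26 V, d=1 um
Step 2: V^2 = 676
Step 3: F = 188 * 8.854e-6 * 8 * 676 / 1
F = 9.002 uN


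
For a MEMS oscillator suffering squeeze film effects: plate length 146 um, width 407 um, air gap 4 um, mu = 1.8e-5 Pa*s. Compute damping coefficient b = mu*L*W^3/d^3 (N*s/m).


Step 1: Convert to SI.
L = 146e-6 m, W = 407e-6 m, d = 4e-6 m
Step 2: W^3 = (407e-6)^3 = 6.74e-11 m^3
Step 3: d^3 = (4e-6)^3 = 6.40e-17 m^3
Step 4: b = 1.8e-5 * 146e-6 * 6.74e-11 / 6.40e-17
b = 2.77e-03 N*s/m


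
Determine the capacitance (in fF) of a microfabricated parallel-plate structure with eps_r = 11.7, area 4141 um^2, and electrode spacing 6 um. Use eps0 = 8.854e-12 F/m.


Step 1: Convert area to m^2: A = 4141e-12 m^2
Step 2: Convert gap to m: d = 6e-6 m
Step 3: C = eps0 * eps_r * A / d
C = 8.854e-12 * 11.7 * 4141e-12 / 6e-6
Step 4: Convert to fF (multiply by 1e15).
C = 71.5 fF
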